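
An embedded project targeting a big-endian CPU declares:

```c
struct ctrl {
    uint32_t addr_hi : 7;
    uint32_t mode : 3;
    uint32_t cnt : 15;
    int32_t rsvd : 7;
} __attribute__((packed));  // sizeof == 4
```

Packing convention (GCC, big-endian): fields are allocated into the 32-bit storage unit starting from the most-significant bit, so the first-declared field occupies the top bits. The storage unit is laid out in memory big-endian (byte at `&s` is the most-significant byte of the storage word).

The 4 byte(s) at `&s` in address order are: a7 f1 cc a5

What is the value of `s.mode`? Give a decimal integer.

7

[0]=0xa7 [1]=0xf1 [2]=0xcc [3]=0xa5 (big-endian) → word 0xa7f1cca5
addr_hi:7 @ bit 25 → (0xa7f1cca5>>25)&0x7f = 0x53
mode:3 @ bit 22 → (0xa7f1cca5>>22)&0x7 = 0x7  ←
cnt:15 @ bit 7 → (0xa7f1cca5>>7)&0x7fff = 0x6399
rsvd:7 @ bit 0 → (0xa7f1cca5>>0)&0x7f = 0x25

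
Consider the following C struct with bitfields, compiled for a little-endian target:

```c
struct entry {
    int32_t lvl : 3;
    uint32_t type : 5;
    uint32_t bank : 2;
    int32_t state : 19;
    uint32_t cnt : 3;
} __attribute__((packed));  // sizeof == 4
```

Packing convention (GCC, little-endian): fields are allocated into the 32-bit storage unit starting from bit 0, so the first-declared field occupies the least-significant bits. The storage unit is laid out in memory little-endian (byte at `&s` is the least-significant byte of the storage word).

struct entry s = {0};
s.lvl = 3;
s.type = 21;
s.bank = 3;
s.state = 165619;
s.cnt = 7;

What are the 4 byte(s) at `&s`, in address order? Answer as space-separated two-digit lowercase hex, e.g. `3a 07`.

lvl (3b) val=3 bits=0x3 at bit 0: 0x00000003
type (5b) val=21 bits=0x15 at bit 3: 0x000000ab
bank (2b) val=3 bits=0x3 at bit 8: 0x000003ab
state (19b) val=165619 bits=0x286f3 at bit 10: 0x0a1bcfab
cnt (3b) val=7 bits=0x7 at bit 29: 0xea1bcfab
word = 0xea1bcfab → little-endian bytes:
  [0]=0xab  [1]=0xcf  [2]=0x1b  [3]=0xea

ab cf 1b ea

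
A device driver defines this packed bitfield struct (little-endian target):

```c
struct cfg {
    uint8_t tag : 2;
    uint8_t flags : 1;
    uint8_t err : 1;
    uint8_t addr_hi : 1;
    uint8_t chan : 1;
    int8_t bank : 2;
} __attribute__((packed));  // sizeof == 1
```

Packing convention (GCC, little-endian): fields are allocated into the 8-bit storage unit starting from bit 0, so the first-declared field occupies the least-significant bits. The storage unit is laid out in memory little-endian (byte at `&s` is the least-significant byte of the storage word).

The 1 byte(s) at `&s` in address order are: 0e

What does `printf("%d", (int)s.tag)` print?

[0]=0x0e (little-endian) → word 0x0e
tag:2 @ bit 0 → (0x0e>>0)&0x3 = 0x2  ←
flags:1 @ bit 2 → (0x0e>>2)&0x1 = 0x1
err:1 @ bit 3 → (0x0e>>3)&0x1 = 0x1
addr_hi:1 @ bit 4 → (0x0e>>4)&0x1 = 0x0
chan:1 @ bit 5 → (0x0e>>5)&0x1 = 0x0
bank:2 @ bit 6 → (0x0e>>6)&0x3 = 0x0

2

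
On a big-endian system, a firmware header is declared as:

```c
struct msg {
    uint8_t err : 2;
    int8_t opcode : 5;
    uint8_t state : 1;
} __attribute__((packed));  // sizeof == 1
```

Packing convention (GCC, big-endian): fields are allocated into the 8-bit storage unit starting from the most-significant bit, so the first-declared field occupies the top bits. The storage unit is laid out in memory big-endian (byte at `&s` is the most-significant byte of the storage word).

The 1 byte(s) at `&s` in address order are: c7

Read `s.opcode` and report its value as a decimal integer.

[0]=0xc7 (big-endian) → word 0xc7
err [6+:2] = (word>>6) & 0x3 = 3
opcode [1+:5] = (word>>1) & 0x1f = 3  ←
state [0+:1] = (word>>0) & 0x1 = 1
opcode signed 5b, MSB=0: value = 3

3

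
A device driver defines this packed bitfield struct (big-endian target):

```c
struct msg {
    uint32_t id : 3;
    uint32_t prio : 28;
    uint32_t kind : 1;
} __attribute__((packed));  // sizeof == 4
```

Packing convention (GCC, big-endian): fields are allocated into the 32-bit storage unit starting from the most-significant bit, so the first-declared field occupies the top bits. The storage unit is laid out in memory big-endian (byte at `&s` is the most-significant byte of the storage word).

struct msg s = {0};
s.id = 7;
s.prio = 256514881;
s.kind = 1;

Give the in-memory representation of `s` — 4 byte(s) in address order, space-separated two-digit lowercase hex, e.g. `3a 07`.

[29+:3] id=7 & 0x7 = 0x7; word=0xe0000000
[1+:28] prio=256514881 & 0xfffffff = 0xf4a1b41; word=0xfe943682
[0+:1] kind=1 & 0x1 = 0x1; word=0xfe943683
word = 0xfe943683 → big-endian bytes:
  [0]=0xfe  [1]=0x94  [2]=0x36  [3]=0x83

fe 94 36 83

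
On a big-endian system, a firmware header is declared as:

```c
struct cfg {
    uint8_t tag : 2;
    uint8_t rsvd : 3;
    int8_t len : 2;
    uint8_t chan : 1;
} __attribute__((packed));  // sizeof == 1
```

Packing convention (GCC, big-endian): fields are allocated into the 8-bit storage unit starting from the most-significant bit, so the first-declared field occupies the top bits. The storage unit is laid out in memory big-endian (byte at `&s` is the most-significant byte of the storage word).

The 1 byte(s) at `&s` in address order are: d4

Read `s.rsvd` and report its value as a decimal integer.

2

[0]=0xd4 (big-endian) → word 0xd4
tag:2 @ bit 6 → (0xd4>>6)&0x3 = 0x3
rsvd:3 @ bit 3 → (0xd4>>3)&0x7 = 0x2  ←
len:2 @ bit 1 → (0xd4>>1)&0x3 = 0x2
chan:1 @ bit 0 → (0xd4>>0)&0x1 = 0x0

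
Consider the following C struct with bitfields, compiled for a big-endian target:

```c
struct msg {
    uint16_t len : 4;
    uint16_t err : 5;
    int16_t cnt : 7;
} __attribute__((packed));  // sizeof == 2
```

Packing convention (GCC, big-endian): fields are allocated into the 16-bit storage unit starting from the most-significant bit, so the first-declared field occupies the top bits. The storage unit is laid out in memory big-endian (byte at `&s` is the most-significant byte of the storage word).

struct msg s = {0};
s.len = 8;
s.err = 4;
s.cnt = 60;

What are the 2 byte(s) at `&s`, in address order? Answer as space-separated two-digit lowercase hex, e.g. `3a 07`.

[12+:4] len=8 & 0xf = 0x8; word=0x8000
[7+:5] err=4 & 0x1f = 0x4; word=0x8200
[0+:7] cnt=60 & 0x7f = 0x3c; word=0x823c
word = 0x823c → big-endian bytes:
  [0]=0x82  [1]=0x3c

82 3c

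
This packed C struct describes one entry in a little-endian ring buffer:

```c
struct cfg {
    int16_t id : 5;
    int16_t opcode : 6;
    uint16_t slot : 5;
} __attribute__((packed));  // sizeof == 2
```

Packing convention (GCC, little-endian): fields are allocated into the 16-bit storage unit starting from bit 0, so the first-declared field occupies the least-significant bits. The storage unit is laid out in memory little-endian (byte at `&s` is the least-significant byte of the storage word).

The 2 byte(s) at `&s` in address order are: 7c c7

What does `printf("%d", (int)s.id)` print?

[0]=0x7c [1]=0xc7 (little-endian) → word 0xc77c
id [0+:5] = (word>>0) & 0x1f = 28  ←
opcode [5+:6] = (word>>5) & 0x3f = 59
slot [11+:5] = (word>>11) & 0x1f = 24
id signed 5b, MSB=1: 28 - 32 = -4

-4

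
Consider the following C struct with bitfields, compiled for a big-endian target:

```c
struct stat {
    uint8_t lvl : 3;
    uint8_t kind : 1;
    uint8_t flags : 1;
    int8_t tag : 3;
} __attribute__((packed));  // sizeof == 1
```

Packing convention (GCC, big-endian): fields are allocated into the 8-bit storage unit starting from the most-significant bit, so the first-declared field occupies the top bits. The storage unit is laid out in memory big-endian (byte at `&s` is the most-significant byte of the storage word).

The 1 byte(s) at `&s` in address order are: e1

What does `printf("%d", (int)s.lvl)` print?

[0]=0xe1 (big-endian) → word 0xe1
lvl:3 @ bit 5 → (0xe1>>5)&0x7 = 0x7  ←
kind:1 @ bit 4 → (0xe1>>4)&0x1 = 0x0
flags:1 @ bit 3 → (0xe1>>3)&0x1 = 0x0
tag:3 @ bit 0 → (0xe1>>0)&0x7 = 0x1

7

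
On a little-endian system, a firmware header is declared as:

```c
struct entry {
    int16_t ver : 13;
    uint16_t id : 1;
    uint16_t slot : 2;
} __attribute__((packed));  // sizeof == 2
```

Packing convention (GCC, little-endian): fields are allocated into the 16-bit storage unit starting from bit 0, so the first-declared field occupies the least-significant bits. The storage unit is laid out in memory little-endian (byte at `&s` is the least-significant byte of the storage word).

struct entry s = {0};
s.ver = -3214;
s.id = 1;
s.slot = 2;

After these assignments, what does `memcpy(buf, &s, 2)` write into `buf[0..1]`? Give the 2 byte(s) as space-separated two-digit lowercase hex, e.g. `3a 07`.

ver (13b) val=-3214 bits=0x1372 at bit 0: 0x1372
id (1b) val=1 bits=0x1 at bit 13: 0x3372
slot (2b) val=2 bits=0x2 at bit 14: 0xb372
word = 0xb372 → little-endian bytes:
  [0]=0x72  [1]=0xb3

72 b3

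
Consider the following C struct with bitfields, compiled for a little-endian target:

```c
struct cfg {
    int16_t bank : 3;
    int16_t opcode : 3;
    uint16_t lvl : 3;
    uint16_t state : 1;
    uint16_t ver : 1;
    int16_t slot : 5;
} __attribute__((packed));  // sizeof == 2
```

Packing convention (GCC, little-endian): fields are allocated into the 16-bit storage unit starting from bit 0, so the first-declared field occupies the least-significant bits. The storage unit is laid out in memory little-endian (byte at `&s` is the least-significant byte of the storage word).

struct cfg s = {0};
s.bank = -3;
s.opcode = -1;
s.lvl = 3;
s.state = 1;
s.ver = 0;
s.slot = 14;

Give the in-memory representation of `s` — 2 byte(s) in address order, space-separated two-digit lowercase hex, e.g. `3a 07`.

[0+:3] bank=-3 & 0x7 = 0x5; word=0x0005
[3+:3] opcode=-1 & 0x7 = 0x7; word=0x003d
[6+:3] lvl=3 & 0x7 = 0x3; word=0x00fd
[9+:1] state=1 & 0x1 = 0x1; word=0x02fd
[10+:1] ver=0 & 0x1 = 0x0; word=0x02fd
[11+:5] slot=14 & 0x1f = 0xe; word=0x72fd
word = 0x72fd → little-endian bytes:
  [0]=0xfd  [1]=0x72

fd 72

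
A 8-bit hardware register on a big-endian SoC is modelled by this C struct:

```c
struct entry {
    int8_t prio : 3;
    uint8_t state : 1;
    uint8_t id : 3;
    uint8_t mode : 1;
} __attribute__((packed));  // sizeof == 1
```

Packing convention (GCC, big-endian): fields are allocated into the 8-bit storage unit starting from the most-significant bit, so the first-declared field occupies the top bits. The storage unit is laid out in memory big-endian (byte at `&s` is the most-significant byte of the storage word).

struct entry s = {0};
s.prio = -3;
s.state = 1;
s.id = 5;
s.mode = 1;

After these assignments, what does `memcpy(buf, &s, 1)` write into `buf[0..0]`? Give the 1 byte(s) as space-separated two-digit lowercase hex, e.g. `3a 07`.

prio:3 = -3 → 0x5 << 5 → word 0xa0
state:1 = 1 → 0x1 << 4 → word 0xb0
id:3 = 5 → 0x5 << 1 → word 0xba
mode:1 = 1 → 0x1 << 0 → word 0xbb
word = 0xbb → big-endian bytes:
  [0]=0xbb

bb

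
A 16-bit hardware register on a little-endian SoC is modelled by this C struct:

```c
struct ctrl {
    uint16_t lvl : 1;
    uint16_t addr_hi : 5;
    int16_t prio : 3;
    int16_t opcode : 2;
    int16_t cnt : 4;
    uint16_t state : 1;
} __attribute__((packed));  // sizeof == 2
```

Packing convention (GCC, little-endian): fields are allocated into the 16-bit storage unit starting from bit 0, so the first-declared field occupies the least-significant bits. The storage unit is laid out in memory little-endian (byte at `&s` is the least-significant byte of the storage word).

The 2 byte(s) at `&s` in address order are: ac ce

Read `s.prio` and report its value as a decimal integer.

[0]=0xac [1]=0xce (little-endian) → word 0xceac
lvl [0+:1] = (word>>0) & 0x1 = 0
addr_hi [1+:5] = (word>>1) & 0x1f = 22
prio [6+:3] = (word>>6) & 0x7 = 2  ←
opcode [9+:2] = (word>>9) & 0x3 = 3
cnt [11+:4] = (word>>11) & 0xf = 9
state [15+:1] = (word>>15) & 0x1 = 1
prio signed 3b, MSB=0: value = 2

2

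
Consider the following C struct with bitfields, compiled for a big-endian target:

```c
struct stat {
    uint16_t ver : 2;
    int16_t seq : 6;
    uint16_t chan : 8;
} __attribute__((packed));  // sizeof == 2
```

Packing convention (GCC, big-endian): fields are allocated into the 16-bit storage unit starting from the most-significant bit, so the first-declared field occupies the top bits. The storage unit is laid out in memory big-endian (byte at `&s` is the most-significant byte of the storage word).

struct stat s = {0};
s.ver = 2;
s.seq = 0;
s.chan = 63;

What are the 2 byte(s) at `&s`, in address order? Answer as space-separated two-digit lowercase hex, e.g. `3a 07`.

[14+:2] ver=2 & 0x3 = 0x2; word=0x8000
[8+:6] seq=0 & 0x3f = 0x0; word=0x8000
[0+:8] chan=63 & 0xff = 0x3f; word=0x803f
word = 0x803f → big-endian bytes:
  [0]=0x80  [1]=0x3f

80 3f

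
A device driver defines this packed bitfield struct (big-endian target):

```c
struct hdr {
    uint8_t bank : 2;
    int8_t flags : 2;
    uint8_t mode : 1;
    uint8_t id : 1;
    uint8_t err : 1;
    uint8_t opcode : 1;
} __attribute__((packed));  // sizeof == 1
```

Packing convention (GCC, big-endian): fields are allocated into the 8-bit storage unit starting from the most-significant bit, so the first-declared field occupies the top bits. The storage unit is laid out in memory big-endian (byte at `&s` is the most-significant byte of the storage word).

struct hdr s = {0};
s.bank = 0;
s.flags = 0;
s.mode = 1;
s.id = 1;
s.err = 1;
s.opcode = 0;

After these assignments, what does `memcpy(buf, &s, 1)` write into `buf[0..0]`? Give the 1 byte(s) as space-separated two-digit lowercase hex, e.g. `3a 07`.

[6+:2] bank=0 & 0x3 = 0x0; word=0x00
[4+:2] flags=0 & 0x3 = 0x0; word=0x00
[3+:1] mode=1 & 0x1 = 0x1; word=0x08
[2+:1] id=1 & 0x1 = 0x1; word=0x0c
[1+:1] err=1 & 0x1 = 0x1; word=0x0e
[0+:1] opcode=0 & 0x1 = 0x0; word=0x0e
word = 0x0e → big-endian bytes:
  [0]=0x0e

0e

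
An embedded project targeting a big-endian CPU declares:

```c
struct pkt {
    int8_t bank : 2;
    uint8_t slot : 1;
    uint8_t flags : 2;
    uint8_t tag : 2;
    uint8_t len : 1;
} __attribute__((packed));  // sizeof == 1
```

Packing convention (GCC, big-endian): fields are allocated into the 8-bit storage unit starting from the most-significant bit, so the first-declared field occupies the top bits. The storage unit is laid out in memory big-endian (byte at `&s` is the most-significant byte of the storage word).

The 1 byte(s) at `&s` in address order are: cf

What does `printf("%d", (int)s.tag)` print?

3

[0]=0xcf (big-endian) → word 0xcf
bank:2 @ bit 6 → (0xcf>>6)&0x3 = 0x3
slot:1 @ bit 5 → (0xcf>>5)&0x1 = 0x0
flags:2 @ bit 3 → (0xcf>>3)&0x3 = 0x1
tag:2 @ bit 1 → (0xcf>>1)&0x3 = 0x3  ←
len:1 @ bit 0 → (0xcf>>0)&0x1 = 0x1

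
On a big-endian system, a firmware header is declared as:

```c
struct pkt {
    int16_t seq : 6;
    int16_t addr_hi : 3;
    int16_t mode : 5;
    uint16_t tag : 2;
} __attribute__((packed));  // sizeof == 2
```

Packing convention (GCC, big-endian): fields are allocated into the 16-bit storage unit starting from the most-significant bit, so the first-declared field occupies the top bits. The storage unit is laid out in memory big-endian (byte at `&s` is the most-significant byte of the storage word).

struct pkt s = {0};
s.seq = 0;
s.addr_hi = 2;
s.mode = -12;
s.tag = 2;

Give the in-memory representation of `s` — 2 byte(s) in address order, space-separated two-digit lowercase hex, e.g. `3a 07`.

seq (6b) val=0 bits=0x0 at bit 10: 0x0000
addr_hi (3b) val=2 bits=0x2 at bit 7: 0x0100
mode (5b) val=-12 bits=0x14 at bit 2: 0x0150
tag (2b) val=2 bits=0x2 at bit 0: 0x0152
word = 0x0152 → big-endian bytes:
  [0]=0x01  [1]=0x52

01 52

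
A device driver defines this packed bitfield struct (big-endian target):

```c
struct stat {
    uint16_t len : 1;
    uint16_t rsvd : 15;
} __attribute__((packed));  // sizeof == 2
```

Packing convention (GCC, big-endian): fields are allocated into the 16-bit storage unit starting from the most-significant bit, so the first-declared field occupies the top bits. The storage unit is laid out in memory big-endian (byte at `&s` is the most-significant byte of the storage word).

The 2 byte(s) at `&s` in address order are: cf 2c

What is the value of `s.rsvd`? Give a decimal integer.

[0]=0xcf [1]=0x2c (big-endian) → word 0xcf2c
len [15+:1] = (word>>15) & 0x1 = 1
rsvd [0+:15] = (word>>0) & 0x7fff = 20268  ←

20268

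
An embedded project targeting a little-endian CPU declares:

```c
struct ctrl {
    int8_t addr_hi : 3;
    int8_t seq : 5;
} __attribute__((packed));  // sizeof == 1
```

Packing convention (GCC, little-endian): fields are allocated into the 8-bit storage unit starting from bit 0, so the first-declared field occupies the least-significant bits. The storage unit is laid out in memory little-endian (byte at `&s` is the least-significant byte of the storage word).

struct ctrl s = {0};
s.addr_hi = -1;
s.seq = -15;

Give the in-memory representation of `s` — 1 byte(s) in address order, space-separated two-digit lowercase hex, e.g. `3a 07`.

addr_hi:3 = -1 → 0x7 << 0 → word 0x07
seq:5 = -15 → 0x11 << 3 → word 0x8f
word = 0x8f → little-endian bytes:
  [0]=0x8f

8f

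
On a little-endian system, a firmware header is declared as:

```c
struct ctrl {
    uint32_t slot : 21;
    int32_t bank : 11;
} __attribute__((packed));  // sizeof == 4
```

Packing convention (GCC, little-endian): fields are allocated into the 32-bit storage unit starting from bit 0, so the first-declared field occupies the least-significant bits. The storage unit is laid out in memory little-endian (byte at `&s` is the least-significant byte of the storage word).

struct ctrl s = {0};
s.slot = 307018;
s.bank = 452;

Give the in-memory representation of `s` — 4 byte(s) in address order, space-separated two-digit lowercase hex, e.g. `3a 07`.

slot:21 = 307018 → 0x4af4a << 0 → word 0x0004af4a
bank:11 = 452 → 0x1c4 << 21 → word 0x3884af4a
word = 0x3884af4a → little-endian bytes:
  [0]=0x4a  [1]=0xaf  [2]=0x84  [3]=0x38

4a af 84 38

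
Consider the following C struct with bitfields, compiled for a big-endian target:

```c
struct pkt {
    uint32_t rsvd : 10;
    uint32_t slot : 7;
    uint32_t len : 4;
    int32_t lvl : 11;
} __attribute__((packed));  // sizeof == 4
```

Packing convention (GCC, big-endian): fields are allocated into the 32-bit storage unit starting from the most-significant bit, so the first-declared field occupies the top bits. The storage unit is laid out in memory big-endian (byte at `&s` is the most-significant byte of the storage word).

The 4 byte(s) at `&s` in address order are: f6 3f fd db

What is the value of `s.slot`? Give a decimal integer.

127

[0]=0xf6 [1]=0x3f [2]=0xfd [3]=0xdb (big-endian) → word 0xf63ffddb
rsvd [22+:10] = (word>>22) & 0x3ff = 984
slot [15+:7] = (word>>15) & 0x7f = 127  ←
len [11+:4] = (word>>11) & 0xf = 15
lvl [0+:11] = (word>>0) & 0x7ff = 1499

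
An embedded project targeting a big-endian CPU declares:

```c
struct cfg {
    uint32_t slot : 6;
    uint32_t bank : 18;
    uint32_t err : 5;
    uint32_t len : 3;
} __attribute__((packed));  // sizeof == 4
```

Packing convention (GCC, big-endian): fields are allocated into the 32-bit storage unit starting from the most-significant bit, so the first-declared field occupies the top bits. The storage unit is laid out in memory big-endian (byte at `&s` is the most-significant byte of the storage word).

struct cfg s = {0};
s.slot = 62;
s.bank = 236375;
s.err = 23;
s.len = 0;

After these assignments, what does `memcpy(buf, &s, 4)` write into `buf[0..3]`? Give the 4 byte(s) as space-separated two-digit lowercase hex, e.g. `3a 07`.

slot:6 = 62 → 0x3e << 26 → word 0xf8000000
bank:18 = 236375 → 0x39b57 << 8 → word 0xfb9b5700
err:5 = 23 → 0x17 << 3 → word 0xfb9b57b8
len:3 = 0 → 0x0 << 0 → word 0xfb9b57b8
word = 0xfb9b57b8 → big-endian bytes:
  [0]=0xfb  [1]=0x9b  [2]=0x57  [3]=0xb8

fb 9b 57 b8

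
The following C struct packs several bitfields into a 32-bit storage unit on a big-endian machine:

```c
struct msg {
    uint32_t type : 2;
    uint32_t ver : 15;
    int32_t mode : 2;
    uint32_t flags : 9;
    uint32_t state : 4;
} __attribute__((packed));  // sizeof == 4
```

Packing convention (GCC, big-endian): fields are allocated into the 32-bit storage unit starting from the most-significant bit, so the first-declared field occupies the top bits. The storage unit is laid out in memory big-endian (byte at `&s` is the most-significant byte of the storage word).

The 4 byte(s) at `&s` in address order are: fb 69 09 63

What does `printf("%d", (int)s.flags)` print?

[0]=0xfb [1]=0x69 [2]=0x09 [3]=0x63 (big-endian) → word 0xfb690963
type [30+:2] = (word>>30) & 0x3 = 3
ver [15+:15] = (word>>15) & 0x7fff = 30418
mode [13+:2] = (word>>13) & 0x3 = 0
flags [4+:9] = (word>>4) & 0x1ff = 150  ←
state [0+:4] = (word>>0) & 0xf = 3

150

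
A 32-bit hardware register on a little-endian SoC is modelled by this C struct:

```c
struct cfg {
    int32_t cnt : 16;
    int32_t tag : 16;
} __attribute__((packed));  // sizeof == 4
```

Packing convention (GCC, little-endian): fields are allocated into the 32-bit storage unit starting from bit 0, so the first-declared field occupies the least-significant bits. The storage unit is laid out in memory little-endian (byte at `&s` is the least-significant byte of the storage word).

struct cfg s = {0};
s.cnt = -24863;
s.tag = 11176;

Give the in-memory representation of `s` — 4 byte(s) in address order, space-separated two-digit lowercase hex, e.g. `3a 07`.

cnt (16b) val=-24863 bits=0x9ee1 at bit 0: 0x00009ee1
tag (16b) val=11176 bits=0x2ba8 at bit 16: 0x2ba89ee1
word = 0x2ba89ee1 → little-endian bytes:
  [0]=0xe1  [1]=0x9e  [2]=0xa8  [3]=0x2b

e1 9e a8 2b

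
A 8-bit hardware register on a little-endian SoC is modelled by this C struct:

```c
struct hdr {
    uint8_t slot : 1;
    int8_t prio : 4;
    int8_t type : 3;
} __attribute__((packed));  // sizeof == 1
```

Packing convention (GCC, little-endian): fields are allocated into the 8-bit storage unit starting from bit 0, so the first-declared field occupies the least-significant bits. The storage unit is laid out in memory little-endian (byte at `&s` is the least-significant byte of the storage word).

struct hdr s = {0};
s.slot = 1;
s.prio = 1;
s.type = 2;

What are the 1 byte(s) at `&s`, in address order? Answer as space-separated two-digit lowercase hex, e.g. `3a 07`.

43

[0+:1] slot=1 & 0x1 = 0x1; word=0x01
[1+:4] prio=1 & 0xf = 0x1; word=0x03
[5+:3] type=2 & 0x7 = 0x2; word=0x43
word = 0x43 → little-endian bytes:
  [0]=0x43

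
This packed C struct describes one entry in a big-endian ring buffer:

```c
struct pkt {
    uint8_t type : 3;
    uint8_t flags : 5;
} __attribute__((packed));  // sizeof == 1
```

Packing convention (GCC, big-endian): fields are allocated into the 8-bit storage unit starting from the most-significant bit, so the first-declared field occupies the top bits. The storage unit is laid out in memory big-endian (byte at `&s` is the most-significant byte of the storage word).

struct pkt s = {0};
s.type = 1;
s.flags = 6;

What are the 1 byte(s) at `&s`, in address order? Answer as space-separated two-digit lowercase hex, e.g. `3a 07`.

26

type (3b) val=1 bits=0x1 at bit 5: 0x20
flags (5b) val=6 bits=0x6 at bit 0: 0x26
word = 0x26 → big-endian bytes:
  [0]=0x26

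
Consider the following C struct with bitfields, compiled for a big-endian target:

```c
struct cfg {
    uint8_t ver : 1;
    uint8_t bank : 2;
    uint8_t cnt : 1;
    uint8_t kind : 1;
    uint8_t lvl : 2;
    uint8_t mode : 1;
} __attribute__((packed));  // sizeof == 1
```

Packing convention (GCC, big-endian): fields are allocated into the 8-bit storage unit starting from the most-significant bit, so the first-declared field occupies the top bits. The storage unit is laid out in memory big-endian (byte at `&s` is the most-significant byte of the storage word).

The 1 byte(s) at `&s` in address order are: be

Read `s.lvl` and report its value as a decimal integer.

[0]=0xbe (big-endian) → word 0xbe
ver [7+:1] = (word>>7) & 0x1 = 1
bank [5+:2] = (word>>5) & 0x3 = 1
cnt [4+:1] = (word>>4) & 0x1 = 1
kind [3+:1] = (word>>3) & 0x1 = 1
lvl [1+:2] = (word>>1) & 0x3 = 3  ←
mode [0+:1] = (word>>0) & 0x1 = 0

3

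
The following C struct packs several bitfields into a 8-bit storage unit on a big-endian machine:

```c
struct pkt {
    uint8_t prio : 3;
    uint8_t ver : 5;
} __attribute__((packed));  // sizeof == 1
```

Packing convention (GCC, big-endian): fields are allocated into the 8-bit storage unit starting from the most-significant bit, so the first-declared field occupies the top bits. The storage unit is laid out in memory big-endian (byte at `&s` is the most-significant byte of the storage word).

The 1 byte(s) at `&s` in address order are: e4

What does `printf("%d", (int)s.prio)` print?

7

[0]=0xe4 (big-endian) → word 0xe4
prio [5+:3] = (word>>5) & 0x7 = 7  ←
ver [0+:5] = (word>>0) & 0x1f = 4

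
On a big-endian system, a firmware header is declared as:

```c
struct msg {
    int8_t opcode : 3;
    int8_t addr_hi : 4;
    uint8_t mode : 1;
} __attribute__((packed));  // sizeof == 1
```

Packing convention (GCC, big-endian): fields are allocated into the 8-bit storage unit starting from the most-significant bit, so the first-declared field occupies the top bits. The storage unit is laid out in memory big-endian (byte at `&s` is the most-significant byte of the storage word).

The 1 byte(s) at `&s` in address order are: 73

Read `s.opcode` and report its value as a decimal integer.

3

[0]=0x73 (big-endian) → word 0x73
opcode [5+:3] = (word>>5) & 0x7 = 3  ←
addr_hi [1+:4] = (word>>1) & 0xf = 9
mode [0+:1] = (word>>0) & 0x1 = 1
opcode signed 3b, MSB=0: value = 3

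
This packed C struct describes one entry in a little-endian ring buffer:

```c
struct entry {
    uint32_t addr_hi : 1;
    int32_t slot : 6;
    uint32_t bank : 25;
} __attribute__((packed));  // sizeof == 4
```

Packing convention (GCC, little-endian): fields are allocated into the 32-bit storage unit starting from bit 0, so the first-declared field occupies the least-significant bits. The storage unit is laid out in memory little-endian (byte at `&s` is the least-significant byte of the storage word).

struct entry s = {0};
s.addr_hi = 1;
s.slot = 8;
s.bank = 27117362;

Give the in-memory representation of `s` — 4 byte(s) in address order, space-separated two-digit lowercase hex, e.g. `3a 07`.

11 99 e3 ce

[0+:1] addr_hi=1 & 0x1 = 0x1; word=0x00000001
[1+:6] slot=8 & 0x3f = 0x8; word=0x00000011
[7+:25] bank=27117362 & 0x1ffffff = 0x19dc732; word=0xcee39911
word = 0xcee39911 → little-endian bytes:
  [0]=0x11  [1]=0x99  [2]=0xe3  [3]=0xce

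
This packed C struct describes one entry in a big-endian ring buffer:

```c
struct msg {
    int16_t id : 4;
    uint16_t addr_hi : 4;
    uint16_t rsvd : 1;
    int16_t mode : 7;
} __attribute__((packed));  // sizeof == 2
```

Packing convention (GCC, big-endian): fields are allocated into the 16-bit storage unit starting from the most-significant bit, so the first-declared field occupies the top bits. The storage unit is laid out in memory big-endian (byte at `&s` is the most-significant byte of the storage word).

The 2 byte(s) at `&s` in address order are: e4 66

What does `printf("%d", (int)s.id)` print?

[0]=0xe4 [1]=0x66 (big-endian) → word 0xe466
id [12+:4] = (word>>12) & 0xf = 14  ←
addr_hi [8+:4] = (word>>8) & 0xf = 4
rsvd [7+:1] = (word>>7) & 0x1 = 0
mode [0+:7] = (word>>0) & 0x7f = 102
id signed 4b, MSB=1: 14 - 16 = -2

-2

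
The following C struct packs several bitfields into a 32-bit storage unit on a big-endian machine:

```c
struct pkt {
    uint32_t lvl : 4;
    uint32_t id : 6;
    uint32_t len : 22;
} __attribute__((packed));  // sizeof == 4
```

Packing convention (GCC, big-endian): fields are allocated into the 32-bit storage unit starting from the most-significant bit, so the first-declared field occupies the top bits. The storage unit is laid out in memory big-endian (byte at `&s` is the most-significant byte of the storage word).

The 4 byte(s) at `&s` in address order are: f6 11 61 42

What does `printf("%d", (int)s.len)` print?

1139010

[0]=0xf6 [1]=0x11 [2]=0x61 [3]=0x42 (big-endian) → word 0xf6116142
lvl [28+:4] = (word>>28) & 0xf = 15
id [22+:6] = (word>>22) & 0x3f = 24
len [0+:22] = (word>>0) & 0x3fffff = 1139010  ←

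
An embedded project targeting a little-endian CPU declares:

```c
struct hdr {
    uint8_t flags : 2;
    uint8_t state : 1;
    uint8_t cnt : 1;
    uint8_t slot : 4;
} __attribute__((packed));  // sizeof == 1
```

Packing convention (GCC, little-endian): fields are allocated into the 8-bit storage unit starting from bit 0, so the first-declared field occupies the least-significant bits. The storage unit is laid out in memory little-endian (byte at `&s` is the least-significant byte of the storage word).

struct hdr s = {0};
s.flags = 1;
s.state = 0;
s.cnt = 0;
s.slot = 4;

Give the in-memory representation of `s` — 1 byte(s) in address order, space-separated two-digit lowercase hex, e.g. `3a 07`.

41

[0+:2] flags=1 & 0x3 = 0x1; word=0x01
[2+:1] state=0 & 0x1 = 0x0; word=0x01
[3+:1] cnt=0 & 0x1 = 0x0; word=0x01
[4+:4] slot=4 & 0xf = 0x4; word=0x41
word = 0x41 → little-endian bytes:
  [0]=0x41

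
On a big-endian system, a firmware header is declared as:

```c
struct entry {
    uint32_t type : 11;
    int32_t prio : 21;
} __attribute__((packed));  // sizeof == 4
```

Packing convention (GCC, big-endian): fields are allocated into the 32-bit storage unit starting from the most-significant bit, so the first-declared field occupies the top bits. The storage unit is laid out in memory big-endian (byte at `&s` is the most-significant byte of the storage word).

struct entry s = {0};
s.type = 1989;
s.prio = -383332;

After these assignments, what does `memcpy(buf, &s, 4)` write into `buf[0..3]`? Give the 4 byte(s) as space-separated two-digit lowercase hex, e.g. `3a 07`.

type (11b) val=1989 bits=0x7c5 at bit 21: 0xf8a00000
prio (21b) val=-383332 bits=0x1a269c at bit 0: 0xf8ba269c
word = 0xf8ba269c → big-endian bytes:
  [0]=0xf8  [1]=0xba  [2]=0x26  [3]=0x9c

f8 ba 26 9c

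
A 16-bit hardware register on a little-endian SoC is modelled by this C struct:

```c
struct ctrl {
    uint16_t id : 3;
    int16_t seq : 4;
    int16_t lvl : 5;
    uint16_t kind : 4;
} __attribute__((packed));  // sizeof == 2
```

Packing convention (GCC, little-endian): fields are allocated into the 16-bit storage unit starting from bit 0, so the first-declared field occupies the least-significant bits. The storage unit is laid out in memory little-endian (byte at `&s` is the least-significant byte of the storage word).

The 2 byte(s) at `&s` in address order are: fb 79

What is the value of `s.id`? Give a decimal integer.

[0]=0xfb [1]=0x79 (little-endian) → word 0x79fb
id [0+:3] = (word>>0) & 0x7 = 3  ←
seq [3+:4] = (word>>3) & 0xf = 15
lvl [7+:5] = (word>>7) & 0x1f = 19
kind [12+:4] = (word>>12) & 0xf = 7

3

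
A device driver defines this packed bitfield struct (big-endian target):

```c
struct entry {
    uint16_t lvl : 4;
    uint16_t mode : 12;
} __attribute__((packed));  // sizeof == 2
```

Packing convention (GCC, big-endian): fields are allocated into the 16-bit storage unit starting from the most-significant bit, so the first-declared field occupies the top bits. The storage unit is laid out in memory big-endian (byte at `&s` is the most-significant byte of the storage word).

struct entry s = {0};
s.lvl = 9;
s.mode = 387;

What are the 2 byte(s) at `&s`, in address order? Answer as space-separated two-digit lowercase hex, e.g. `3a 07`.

91 83

lvl:4 = 9 → 0x9 << 12 → word 0x9000
mode:12 = 387 → 0x183 << 0 → word 0x9183
word = 0x9183 → big-endian bytes:
  [0]=0x91  [1]=0x83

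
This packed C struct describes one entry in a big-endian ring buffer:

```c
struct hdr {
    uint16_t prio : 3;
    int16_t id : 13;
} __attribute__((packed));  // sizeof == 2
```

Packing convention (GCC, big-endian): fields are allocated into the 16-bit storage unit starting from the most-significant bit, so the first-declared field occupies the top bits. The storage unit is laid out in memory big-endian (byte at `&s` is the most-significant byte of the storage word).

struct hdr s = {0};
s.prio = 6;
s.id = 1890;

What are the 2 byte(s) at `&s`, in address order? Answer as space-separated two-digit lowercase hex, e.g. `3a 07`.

c7 62

prio:3 = 6 → 0x6 << 13 → word 0xc000
id:13 = 1890 → 0x762 << 0 → word 0xc762
word = 0xc762 → big-endian bytes:
  [0]=0xc7  [1]=0x62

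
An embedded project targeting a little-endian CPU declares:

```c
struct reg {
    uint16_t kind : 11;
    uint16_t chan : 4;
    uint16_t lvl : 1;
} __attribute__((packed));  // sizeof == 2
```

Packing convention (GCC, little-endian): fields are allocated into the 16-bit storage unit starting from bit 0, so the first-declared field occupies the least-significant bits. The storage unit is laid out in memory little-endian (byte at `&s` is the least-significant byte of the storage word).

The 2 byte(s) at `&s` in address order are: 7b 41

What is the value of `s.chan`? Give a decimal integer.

8

[0]=0x7b [1]=0x41 (little-endian) → word 0x417b
kind:11 @ bit 0 → (0x417b>>0)&0x7ff = 0x17b
chan:4 @ bit 11 → (0x417b>>11)&0xf = 0x8  ←
lvl:1 @ bit 15 → (0x417b>>15)&0x1 = 0x0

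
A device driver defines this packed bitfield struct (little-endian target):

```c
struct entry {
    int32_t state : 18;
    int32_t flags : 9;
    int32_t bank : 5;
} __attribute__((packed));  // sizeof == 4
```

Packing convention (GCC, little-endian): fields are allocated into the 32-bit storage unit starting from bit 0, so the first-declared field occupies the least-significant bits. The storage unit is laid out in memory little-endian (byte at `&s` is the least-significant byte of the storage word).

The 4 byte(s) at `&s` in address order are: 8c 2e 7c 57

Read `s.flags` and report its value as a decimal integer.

[0]=0x8c [1]=0x2e [2]=0x7c [3]=0x57 (little-endian) → word 0x577c2e8c
state:18 @ bit 0 → (0x577c2e8c>>0)&0x3ffff = 0x2e8c
flags:9 @ bit 18 → (0x577c2e8c>>18)&0x1ff = 0x1df  ←
bank:5 @ bit 27 → (0x577c2e8c>>27)&0x1f = 0xa
flags signed 9b, MSB=1: 479 - 512 = -33

-33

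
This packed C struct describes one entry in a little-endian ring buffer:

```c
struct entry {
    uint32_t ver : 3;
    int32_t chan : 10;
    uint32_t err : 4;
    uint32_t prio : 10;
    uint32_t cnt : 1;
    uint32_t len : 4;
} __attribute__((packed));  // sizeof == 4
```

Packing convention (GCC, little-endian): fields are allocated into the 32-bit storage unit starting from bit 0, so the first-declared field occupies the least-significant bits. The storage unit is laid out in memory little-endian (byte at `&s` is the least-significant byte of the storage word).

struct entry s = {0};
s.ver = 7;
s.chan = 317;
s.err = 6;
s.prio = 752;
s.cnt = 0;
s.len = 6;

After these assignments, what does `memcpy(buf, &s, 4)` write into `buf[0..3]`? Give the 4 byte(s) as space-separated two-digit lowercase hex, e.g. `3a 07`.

ef c9 e0 65

ver:3 = 7 → 0x7 << 0 → word 0x00000007
chan:10 = 317 → 0x13d << 3 → word 0x000009ef
err:4 = 6 → 0x6 << 13 → word 0x0000c9ef
prio:10 = 752 → 0x2f0 << 17 → word 0x05e0c9ef
cnt:1 = 0 → 0x0 << 27 → word 0x05e0c9ef
len:4 = 6 → 0x6 << 28 → word 0x65e0c9ef
word = 0x65e0c9ef → little-endian bytes:
  [0]=0xef  [1]=0xc9  [2]=0xe0  [3]=0x65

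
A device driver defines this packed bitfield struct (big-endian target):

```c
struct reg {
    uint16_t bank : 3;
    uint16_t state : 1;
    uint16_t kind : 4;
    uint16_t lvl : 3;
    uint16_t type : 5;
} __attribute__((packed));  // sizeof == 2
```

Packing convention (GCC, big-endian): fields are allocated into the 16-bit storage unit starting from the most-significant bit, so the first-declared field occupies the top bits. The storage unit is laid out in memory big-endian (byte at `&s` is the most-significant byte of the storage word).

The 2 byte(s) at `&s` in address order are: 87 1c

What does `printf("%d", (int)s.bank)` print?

[0]=0x87 [1]=0x1c (big-endian) → word 0x871c
bank [13+:3] = (word>>13) & 0x7 = 4  ←
state [12+:1] = (word>>12) & 0x1 = 0
kind [8+:4] = (word>>8) & 0xf = 7
lvl [5+:3] = (word>>5) & 0x7 = 0
type [0+:5] = (word>>0) & 0x1f = 28

4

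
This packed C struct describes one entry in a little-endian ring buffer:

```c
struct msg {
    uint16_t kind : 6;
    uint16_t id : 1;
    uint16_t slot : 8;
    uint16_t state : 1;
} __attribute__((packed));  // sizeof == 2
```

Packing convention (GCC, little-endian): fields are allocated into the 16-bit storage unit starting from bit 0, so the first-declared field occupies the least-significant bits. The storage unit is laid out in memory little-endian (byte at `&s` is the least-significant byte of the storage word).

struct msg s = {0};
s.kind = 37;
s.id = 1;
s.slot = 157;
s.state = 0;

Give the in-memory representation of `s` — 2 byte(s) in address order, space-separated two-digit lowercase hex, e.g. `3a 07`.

e5 4e

kind (6b) val=37 bits=0x25 at bit 0: 0x0025
id (1b) val=1 bits=0x1 at bit 6: 0x0065
slot (8b) val=157 bits=0x9d at bit 7: 0x4ee5
state (1b) val=0 bits=0x0 at bit 15: 0x4ee5
word = 0x4ee5 → little-endian bytes:
  [0]=0xe5  [1]=0x4e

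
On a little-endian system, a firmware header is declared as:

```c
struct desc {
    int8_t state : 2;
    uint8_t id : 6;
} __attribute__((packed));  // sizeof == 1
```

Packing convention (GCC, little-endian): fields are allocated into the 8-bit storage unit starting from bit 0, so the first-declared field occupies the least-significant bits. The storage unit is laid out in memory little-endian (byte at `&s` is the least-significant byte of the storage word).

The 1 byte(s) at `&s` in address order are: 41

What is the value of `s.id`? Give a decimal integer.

16

[0]=0x41 (little-endian) → word 0x41
state [0+:2] = (word>>0) & 0x3 = 1
id [2+:6] = (word>>2) & 0x3f = 16  ←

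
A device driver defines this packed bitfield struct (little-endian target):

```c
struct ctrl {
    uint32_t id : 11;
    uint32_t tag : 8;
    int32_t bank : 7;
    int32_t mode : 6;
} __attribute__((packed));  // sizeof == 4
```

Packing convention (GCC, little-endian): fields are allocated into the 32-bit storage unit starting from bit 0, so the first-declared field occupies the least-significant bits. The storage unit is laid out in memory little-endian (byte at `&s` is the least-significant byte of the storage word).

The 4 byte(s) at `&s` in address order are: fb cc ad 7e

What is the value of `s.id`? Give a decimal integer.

[0]=0xfb [1]=0xcc [2]=0xad [3]=0x7e (little-endian) → word 0x7eadccfb
id:11 @ bit 0 → (0x7eadccfb>>0)&0x7ff = 0x4fb  ←
tag:8 @ bit 11 → (0x7eadccfb>>11)&0xff = 0xb9
bank:7 @ bit 19 → (0x7eadccfb>>19)&0x7f = 0x55
mode:6 @ bit 26 → (0x7eadccfb>>26)&0x3f = 0x1f

1275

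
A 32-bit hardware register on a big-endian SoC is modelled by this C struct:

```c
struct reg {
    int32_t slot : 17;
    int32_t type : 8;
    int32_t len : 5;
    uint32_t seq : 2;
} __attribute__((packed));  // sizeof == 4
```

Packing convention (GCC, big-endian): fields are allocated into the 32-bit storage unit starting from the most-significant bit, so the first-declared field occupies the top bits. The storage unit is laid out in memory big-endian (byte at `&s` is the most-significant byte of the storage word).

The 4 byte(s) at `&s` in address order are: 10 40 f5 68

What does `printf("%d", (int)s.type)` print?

-22

[0]=0x10 [1]=0x40 [2]=0xf5 [3]=0x68 (big-endian) → word 0x1040f568
slot:17 @ bit 15 → (0x1040f568>>15)&0x1ffff = 0x2081
type:8 @ bit 7 → (0x1040f568>>7)&0xff = 0xea  ←
len:5 @ bit 2 → (0x1040f568>>2)&0x1f = 0x1a
seq:2 @ bit 0 → (0x1040f568>>0)&0x3 = 0x0
type signed 8b, MSB=1: 234 - 256 = -22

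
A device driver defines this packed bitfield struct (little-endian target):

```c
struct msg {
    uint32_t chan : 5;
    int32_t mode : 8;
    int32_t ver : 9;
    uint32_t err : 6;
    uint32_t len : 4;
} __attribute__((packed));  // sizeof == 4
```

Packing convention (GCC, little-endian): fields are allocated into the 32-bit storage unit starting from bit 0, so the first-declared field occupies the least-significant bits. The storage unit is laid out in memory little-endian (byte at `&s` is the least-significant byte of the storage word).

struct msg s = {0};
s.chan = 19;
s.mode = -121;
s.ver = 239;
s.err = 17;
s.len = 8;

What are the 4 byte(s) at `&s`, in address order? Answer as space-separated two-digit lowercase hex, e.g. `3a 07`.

f3 f0 5d 84

[0+:5] chan=19 & 0x1f = 0x13; word=0x00000013
[5+:8] mode=-121 & 0xff = 0x87; word=0x000010f3
[13+:9] ver=239 & 0x1ff = 0xef; word=0x001df0f3
[22+:6] err=17 & 0x3f = 0x11; word=0x045df0f3
[28+:4] len=8 & 0xf = 0x8; word=0x845df0f3
word = 0x845df0f3 → little-endian bytes:
  [0]=0xf3  [1]=0xf0  [2]=0x5d  [3]=0x84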